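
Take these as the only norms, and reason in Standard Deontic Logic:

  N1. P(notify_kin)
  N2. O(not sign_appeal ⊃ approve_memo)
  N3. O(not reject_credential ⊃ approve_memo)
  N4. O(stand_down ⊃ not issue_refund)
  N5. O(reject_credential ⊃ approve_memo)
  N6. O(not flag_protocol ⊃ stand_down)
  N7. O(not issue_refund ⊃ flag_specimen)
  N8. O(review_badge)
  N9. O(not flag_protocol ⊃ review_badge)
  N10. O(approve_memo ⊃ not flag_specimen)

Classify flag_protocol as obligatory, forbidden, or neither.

Obligatory

Premises 3 and 5 are O(not reject_credential ⊃ approve_memo) and O(reject_credential ⊃ approve_memo); every ideal world satisfies not reject_credential or reject_credential, so in either case approve_memo holds — hence O(approve_memo).
Applying K to premise 10 (O(approve_memo ⊃ not flag_specimen)) and O(approve_memo) yields O(not flag_specimen).
The contrapositive of premise 7 (O(not issue_refund ⊃ flag_specimen)) is O(not flag_specimen ⊃ issue_refund), and O(not flag_specimen) is already established, so O(issue_refund).
The contrapositive of premise 4 (O(stand_down ⊃ not issue_refund)) is O(issue_refund ⊃ not stand_down), and O(issue_refund) is already established, so O(not stand_down).
The contrapositive of premise 6 (O(not flag_protocol ⊃ stand_down)) is O(not stand_down ⊃ flag_protocol), and O(not stand_down) is already established, so O(flag_protocol).
Premises 1, 2, 8, 9 do not contribute to this derivation.
Hence flag_protocol is obligatory.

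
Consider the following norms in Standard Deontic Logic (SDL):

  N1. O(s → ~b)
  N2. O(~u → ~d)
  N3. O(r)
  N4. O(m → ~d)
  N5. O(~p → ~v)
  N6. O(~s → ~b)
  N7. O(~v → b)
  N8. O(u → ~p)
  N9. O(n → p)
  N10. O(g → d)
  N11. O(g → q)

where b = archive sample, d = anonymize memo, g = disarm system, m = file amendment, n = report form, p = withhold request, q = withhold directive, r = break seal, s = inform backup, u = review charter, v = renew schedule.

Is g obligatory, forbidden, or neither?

Premises 6 and 1 cover both cases: O(~s → ~b) and O(s → ~b). Since ~s ∨ s is a tautology, O(~b) follows.
The contrapositive of premise 7 (O(~v → b)) is O(~b → v), and O(~b) is already established, so O(v).
Premise 5, O(~p → ~v), contraposes to O(v → p); with O(v) we get O(p).
Premise 8 is O(u → ~p); contrapositively O(p → ~u). Since O(p) holds, K gives O(~u).
Applying K to premise 2 (O(~u → ~d)) and O(~u) yields O(~d).
The contrapositive of premise 10 (O(g → d)) is O(~d → ~g), and O(~d) is already established, so O(~g).
Premises 3, 4, 9, 11 do not contribute to this derivation.
Thus O(~g), which is F(g): g is forbidden.

Forbidden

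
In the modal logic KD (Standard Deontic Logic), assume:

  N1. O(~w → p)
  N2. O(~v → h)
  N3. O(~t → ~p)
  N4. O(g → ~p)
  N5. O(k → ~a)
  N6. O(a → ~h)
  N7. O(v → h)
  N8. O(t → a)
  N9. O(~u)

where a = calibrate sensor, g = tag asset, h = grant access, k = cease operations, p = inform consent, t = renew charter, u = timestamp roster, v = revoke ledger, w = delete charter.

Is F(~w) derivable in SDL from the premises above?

Premises 7 and 2 cover both cases: O(v → h) and O(~v → h). Since v ∨ ~v is a tautology, O(h) follows.
Premise 6, O(a → ~h), contraposes to O(h → ~a); with O(h) we get O(~a).
Premise 8 is O(t → a); contrapositively O(~a → ~t). Since O(~a) holds, K gives O(~t).
From O(~t) and premise 3, O(~t → ~p), we obtain O(~p).
Premise 1, O(~w → p), contraposes to O(~p → w); with O(~p) we get O(w).
Premises 4, 5, 9 do not contribute to this derivation.
So O(w) holds, i.e. F(~w). The claim follows.

Yes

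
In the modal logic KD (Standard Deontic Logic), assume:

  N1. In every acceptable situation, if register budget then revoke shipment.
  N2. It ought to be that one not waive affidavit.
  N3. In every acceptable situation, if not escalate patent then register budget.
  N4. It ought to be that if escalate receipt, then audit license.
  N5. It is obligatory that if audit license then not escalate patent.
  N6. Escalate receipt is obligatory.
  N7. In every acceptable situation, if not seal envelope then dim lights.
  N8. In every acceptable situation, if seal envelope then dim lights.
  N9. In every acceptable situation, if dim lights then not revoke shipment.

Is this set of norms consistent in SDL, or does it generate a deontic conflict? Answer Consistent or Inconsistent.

Inconsistent

Premises 7 and 8 cover both cases: O(¬seal_envelope → dim_lights) and O(seal_envelope → dim_lights). Since ¬seal_envelope ∨ seal_envelope is a tautology, O(dim_lights) follows.
From O(dim_lights) and premise 9, O(dim_lights → ¬revoke_shipment), we obtain O(¬revoke_shipment).
The contrapositive of premise 1 (O(register_budget → revoke_shipment)) is O(¬revoke_shipment → ¬register_budget), and O(¬revoke_shipment) is already established, so O(¬register_budget).
Premise 3 is O(¬escalate_patent → register_budget); contrapositively O(¬register_budget → escalate_patent). Since O(¬register_budget) holds, K gives O(escalate_patent).
The contrapositive of premise 5 (O(audit_license → ¬escalate_patent)) is O(escalate_patent → ¬audit_license), and O(escalate_patent) is already established, so O(¬audit_license).
The contrapositive of premise 4 (O(escalate_receipt → audit_license)) is O(¬audit_license → ¬escalate_receipt), and O(¬audit_license) is already established, so O(¬escalate_receipt).
Yet premise 6 states O(escalate_receipt).
We now have both O(¬escalate_receipt) and O(escalate_receipt) — escalate_receipt is simultaneously obligatory and forbidden, violating the D-axiom.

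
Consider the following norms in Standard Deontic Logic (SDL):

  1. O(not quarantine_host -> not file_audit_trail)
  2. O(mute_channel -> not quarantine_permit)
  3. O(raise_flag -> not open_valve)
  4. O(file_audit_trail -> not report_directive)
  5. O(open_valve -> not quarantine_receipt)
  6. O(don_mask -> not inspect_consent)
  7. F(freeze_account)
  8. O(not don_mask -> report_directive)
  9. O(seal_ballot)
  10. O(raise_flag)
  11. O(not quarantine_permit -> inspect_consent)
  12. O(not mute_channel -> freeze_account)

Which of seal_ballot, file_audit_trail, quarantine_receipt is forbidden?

Premise 7, F(freeze_account), is equivalent to O(not freeze_account).
Premise 12 is O(not mute_channel -> freeze_account); contrapositively O(not freeze_account -> mute_channel). Since O(not freeze_account) holds, K gives O(mute_channel).
From O(mute_channel) and premise 2, O(mute_channel -> not quarantine_permit), we obtain O(not quarantine_permit).
From O(not quarantine_permit) and premise 11, O(not quarantine_permit -> inspect_consent), we obtain O(inspect_consent).
Premise 6 is O(don_mask -> not inspect_consent); contrapositively O(inspect_consent -> not don_mask). Since O(inspect_consent) holds, K gives O(not don_mask).
From O(not don_mask) and premise 8, O(not don_mask -> report_directive), we obtain O(report_directive).
Premise 4 is O(file_audit_trail -> not report_directive); contrapositively O(report_directive -> not file_audit_trail). Since O(report_directive) holds, K gives O(not file_audit_trail).
So O(not file_audit_trail) holds, i.e. file_audit_trail is forbidden. None of the other listed options is forbidden under the premises.

file_audit_trail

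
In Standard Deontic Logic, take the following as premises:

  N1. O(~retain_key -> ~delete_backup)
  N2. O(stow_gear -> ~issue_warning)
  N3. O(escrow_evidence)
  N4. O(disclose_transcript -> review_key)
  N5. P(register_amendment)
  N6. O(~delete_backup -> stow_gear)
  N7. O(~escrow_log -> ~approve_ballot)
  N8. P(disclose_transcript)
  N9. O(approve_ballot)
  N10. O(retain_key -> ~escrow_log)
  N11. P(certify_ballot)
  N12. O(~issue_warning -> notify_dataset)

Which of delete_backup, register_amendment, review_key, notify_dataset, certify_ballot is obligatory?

notify_dataset

From premise 9 we have O(approve_ballot).
The contrapositive of premise 7 (O(~escrow_log -> ~approve_ballot)) is O(approve_ballot -> escrow_log), and O(approve_ballot) is already established, so O(escrow_log).
Premise 10, O(retain_key -> ~escrow_log), contraposes to O(escrow_log -> ~retain_key); with O(escrow_log) we get O(~retain_key).
From O(~retain_key) and premise 1, O(~retain_key -> ~delete_backup), we obtain O(~delete_backup).
With premise 6, O(~delete_backup -> stow_gear), the K-axiom yields O(stow_gear).
From O(stow_gear) and premise 2, O(stow_gear -> ~issue_warning), we obtain O(~issue_warning).
With premise 12, O(~issue_warning -> notify_dataset), the K-axiom yields O(notify_dataset).
So O(notify_dataset) holds — notify_dataset is obligatory. None of the other listed options is made obligatory by any chain of premises.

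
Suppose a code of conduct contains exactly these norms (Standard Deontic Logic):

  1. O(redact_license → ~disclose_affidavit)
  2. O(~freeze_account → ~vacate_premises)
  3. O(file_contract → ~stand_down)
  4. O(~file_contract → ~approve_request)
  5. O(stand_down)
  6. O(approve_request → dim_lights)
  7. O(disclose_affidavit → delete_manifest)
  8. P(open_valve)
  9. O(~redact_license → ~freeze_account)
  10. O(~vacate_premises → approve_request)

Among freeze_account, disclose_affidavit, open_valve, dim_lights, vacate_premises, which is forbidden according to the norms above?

disclose_affidavit

From premise 5 we have O(stand_down).
Premise 3, O(file_contract → ~stand_down), contraposes to O(stand_down → ~file_contract); with O(stand_down) we get O(~file_contract).
With premise 4, O(~file_contract → ~approve_request), the K-axiom yields O(~approve_request).
Premise 10 is O(~vacate_premises → approve_request); contrapositively O(~approve_request → vacate_premises). Since O(~approve_request) holds, K gives O(vacate_premises).
The contrapositive of premise 2 (O(~freeze_account → ~vacate_premises)) is O(vacate_premises → freeze_account), and O(vacate_premises) is already established, so O(freeze_account).
Premise 9 is O(~redact_license → ~freeze_account); contrapositively O(freeze_account → redact_license). Since O(freeze_account) holds, K gives O(redact_license).
Applying K to premise 1 (O(redact_license → ~disclose_affidavit)) and O(redact_license) yields O(~disclose_affidavit).
So O(~disclose_affidavit) holds, i.e. disclose_affidavit is forbidden. None of the other listed options is forbidden under the premises.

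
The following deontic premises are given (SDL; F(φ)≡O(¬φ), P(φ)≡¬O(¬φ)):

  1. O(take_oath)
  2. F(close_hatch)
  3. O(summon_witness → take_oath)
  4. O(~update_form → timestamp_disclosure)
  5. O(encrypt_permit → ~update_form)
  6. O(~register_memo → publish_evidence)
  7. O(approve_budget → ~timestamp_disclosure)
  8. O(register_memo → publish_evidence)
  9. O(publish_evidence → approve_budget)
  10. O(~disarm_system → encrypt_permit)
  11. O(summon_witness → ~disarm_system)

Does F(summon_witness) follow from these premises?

By case analysis on ~register_memo: premise 6 gives O(~register_memo → publish_evidence) and premise 8 gives O(register_memo → publish_evidence), so O(publish_evidence) either way.
From O(publish_evidence) and premise 9, O(publish_evidence → approve_budget), we obtain O(approve_budget).
With premise 7, O(approve_budget → ~timestamp_disclosure), the K-axiom yields O(~timestamp_disclosure).
Premise 4 is O(~update_form → timestamp_disclosure); contrapositively O(~timestamp_disclosure → update_form). Since O(~timestamp_disclosure) holds, K gives O(update_form).
The contrapositive of premise 5 (O(encrypt_permit → ~update_form)) is O(update_form → ~encrypt_permit), and O(update_form) is already established, so O(~encrypt_permit).
The contrapositive of premise 10 (O(~disarm_system → encrypt_permit)) is O(~encrypt_permit → disarm_system), and O(~encrypt_permit) is already established, so O(disarm_system).
The contrapositive of premise 11 (O(summon_witness → ~disarm_system)) is O(disarm_system → ~summon_witness), and O(disarm_system) is already established, so O(~summon_witness).
Premises 1, 2, 3 do not contribute to this derivation.
So O(~summon_witness) holds, i.e. F(summon_witness). The claim follows.

Yes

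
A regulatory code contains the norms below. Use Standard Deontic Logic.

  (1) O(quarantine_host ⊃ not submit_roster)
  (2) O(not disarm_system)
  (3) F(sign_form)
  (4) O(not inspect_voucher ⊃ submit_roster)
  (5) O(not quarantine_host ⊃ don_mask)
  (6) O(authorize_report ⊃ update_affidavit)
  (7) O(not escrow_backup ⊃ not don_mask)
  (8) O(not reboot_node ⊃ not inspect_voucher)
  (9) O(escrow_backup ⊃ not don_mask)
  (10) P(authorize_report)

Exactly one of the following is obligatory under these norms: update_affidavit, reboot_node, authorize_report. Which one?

Premises 7 and 9 cover both cases: O(not escrow_backup ⊃ not don_mask) and O(escrow_backup ⊃ not don_mask). Since not escrow_backup ∨ escrow_backup is a tautology, O(not don_mask) follows.
Premise 5 is O(not quarantine_host ⊃ don_mask); contrapositively O(not don_mask ⊃ quarantine_host). Since O(not don_mask) holds, K gives O(quarantine_host).
From O(quarantine_host) and premise 1, O(quarantine_host ⊃ not submit_roster), we obtain O(not submit_roster).
Premise 4, O(not inspect_voucher ⊃ submit_roster), contraposes to O(not submit_roster ⊃ inspect_voucher); with O(not submit_roster) we get O(inspect_voucher).
Premise 8, O(not reboot_node ⊃ not inspect_voucher), contraposes to O(inspect_voucher ⊃ reboot_node); with O(inspect_voucher) we get O(reboot_node).
So O(reboot_node) holds — reboot_node is obligatory. None of the other listed options is made obligatory by any chain of premises.

reboot_node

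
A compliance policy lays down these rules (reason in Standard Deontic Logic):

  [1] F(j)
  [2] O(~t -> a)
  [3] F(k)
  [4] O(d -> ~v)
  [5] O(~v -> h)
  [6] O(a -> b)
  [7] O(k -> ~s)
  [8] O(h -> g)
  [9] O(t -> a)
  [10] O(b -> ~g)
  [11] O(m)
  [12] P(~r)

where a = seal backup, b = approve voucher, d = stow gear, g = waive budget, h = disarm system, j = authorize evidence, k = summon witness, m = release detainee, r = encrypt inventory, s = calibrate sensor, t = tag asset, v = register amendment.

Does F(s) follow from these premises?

Premise 7 is O(k -> ~s), but O(k) is not derivable from the premises, so it does not yield O(~s).
No other premise forces O(~s). An ideal world satisfying every premise can still have s true, so F(s) is not derivable.

No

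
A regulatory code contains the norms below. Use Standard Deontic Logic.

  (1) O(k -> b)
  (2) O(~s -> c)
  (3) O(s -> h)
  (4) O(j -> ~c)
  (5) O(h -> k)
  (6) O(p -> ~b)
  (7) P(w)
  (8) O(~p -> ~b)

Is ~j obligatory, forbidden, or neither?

By case analysis on ~p: premise 8 gives O(~p -> ~b) and premise 6 gives O(p -> ~b), so O(~b) either way.
Premise 1 is O(k -> b); contrapositively O(~b -> ~k). Since O(~b) holds, K gives O(~k).
Premise 5, O(h -> k), contraposes to O(~k -> ~h); with O(~k) we get O(~h).
The contrapositive of premise 3 (O(s -> h)) is O(~h -> ~s), and O(~h) is already established, so O(~s).
Premise 2 is O(~s -> c); since O(~s), deontic closure gives O(c).
The contrapositive of premise 4 (O(j -> ~c)) is O(c -> ~j), and O(c) is already established, so O(~j).
Premise 7 does not contribute to this derivation.
Hence ~j is obligatory.

Obligatory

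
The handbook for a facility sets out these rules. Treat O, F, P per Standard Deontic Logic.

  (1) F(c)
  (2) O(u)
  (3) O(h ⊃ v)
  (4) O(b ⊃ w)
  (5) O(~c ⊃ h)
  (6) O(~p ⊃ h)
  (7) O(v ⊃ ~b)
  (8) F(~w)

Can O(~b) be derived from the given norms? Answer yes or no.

Premise 1, F(c), is equivalent to O(~c).
From O(~c) and premise 5, O(~c ⊃ h), we obtain O(h).
With premise 3, O(h ⊃ v), the K-axiom yields O(v).
Premise 7 is O(v ⊃ ~b); since O(v), deontic closure gives O(~b).
Premises 2, 4, 6, 8 do not contribute to this derivation.
So O(~b) follows.

Yes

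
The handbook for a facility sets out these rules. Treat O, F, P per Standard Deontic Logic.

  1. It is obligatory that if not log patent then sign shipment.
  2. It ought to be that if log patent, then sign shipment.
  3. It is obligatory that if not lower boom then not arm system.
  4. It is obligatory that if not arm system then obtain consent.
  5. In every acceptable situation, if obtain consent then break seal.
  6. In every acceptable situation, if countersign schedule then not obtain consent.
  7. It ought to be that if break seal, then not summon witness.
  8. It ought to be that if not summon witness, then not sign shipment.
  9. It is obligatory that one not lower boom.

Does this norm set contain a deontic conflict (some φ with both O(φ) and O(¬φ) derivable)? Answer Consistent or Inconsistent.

Inconsistent

Premises 2 and 1 are O(log_patent → sign_shipment) and O(¬log_patent → sign_shipment); every ideal world satisfies log_patent or ¬log_patent, so in either case sign_shipment holds — hence O(sign_shipment).
Premise 8 is O(¬summon_witness → ¬sign_shipment); contrapositively O(sign_shipment → summon_witness). Since O(sign_shipment) holds, K gives O(summon_witness).
The contrapositive of premise 7 (O(break_seal → ¬summon_witness)) is O(summon_witness → ¬break_seal), and O(summon_witness) is already established, so O(¬break_seal).
The contrapositive of premise 5 (O(obtain_consent → break_seal)) is O(¬break_seal → ¬obtain_consent), and O(¬break_seal) is already established, so O(¬obtain_consent).
Premise 4, O(¬arm_system → obtain_consent), contraposes to O(¬obtain_consent → arm_system); with O(¬obtain_consent) we get O(arm_system).
Premise 3, O(¬lower_boom → ¬arm_system), contraposes to O(arm_system → lower_boom); with O(arm_system) we get O(lower_boom).
However, premise 9 gives O(¬lower_boom).
We now have both O(lower_boom) and O(¬lower_boom) — lower_boom is simultaneously obligatory and forbidden, violating the D-axiom.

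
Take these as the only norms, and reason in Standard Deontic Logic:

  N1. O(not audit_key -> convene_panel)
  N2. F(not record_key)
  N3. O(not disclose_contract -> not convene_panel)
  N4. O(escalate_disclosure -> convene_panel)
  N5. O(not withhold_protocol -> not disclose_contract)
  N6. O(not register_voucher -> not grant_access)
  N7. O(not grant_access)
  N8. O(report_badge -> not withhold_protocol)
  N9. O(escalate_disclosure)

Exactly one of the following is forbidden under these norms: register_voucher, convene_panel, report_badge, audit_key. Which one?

Premise 9 gives O(escalate_disclosure).
Premise 4 is O(escalate_disclosure -> convene_panel); since O(escalate_disclosure), deontic closure gives O(convene_panel).
Premise 3 is O(not disclose_contract -> not convene_panel); contrapositively O(convene_panel -> disclose_contract). Since O(convene_panel) holds, K gives O(disclose_contract).
Premise 5, O(not withhold_protocol -> not disclose_contract), contraposes to O(disclose_contract -> withhold_protocol); with O(disclose_contract) we get O(withhold_protocol).
The contrapositive of premise 8 (O(report_badge -> not withhold_protocol)) is O(withhold_protocol -> not report_badge), and O(withhold_protocol) is already established, so O(not report_badge).
So O(not report_badge) holds, i.e. report_badge is forbidden. None of the other listed options is forbidden under the premises.

report_badge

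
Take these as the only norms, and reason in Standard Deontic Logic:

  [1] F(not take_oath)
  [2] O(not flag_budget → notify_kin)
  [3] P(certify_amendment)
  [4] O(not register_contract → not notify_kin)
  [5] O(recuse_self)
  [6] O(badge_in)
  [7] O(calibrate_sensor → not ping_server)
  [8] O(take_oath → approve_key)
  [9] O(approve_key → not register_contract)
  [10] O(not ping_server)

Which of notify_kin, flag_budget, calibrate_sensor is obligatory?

Premise 1, F(not take_oath), is equivalent to O(take_oath).
Premise 8 is O(take_oath → approve_key); since O(take_oath), deontic closure gives O(approve_key).
From O(approve_key) and premise 9, O(approve_key → not register_contract), we obtain O(not register_contract).
Premise 4 is O(not register_contract → not notify_kin); since O(not register_contract), deontic closure gives O(not notify_kin).
The contrapositive of premise 2 (O(not flag_budget → notify_kin)) is O(not notify_kin → flag_budget), and O(not notify_kin) is already established, so O(flag_budget).
So O(flag_budget) holds — flag_budget is obligatory. None of the other listed options is made obligatory by any chain of premises.

flag_budget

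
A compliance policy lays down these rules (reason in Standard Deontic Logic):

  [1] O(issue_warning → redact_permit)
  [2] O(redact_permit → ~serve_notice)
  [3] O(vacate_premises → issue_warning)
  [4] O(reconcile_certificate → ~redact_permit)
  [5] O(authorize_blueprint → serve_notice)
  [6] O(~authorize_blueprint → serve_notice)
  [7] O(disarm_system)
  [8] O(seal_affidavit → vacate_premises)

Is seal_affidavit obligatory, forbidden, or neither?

By case analysis on authorize_blueprint: premise 5 gives O(authorize_blueprint → serve_notice) and premise 6 gives O(~authorize_blueprint → serve_notice), so O(serve_notice) either way.
Premise 2, O(redact_permit → ~serve_notice), contraposes to O(serve_notice → ~redact_permit); with O(serve_notice) we get O(~redact_permit).
The contrapositive of premise 1 (O(issue_warning → redact_permit)) is O(~redact_permit → ~issue_warning), and O(~redact_permit) is already established, so O(~issue_warning).
The contrapositive of premise 3 (O(vacate_premises → issue_warning)) is O(~issue_warning → ~vacate_premises), and O(~issue_warning) is already established, so O(~vacate_premises).
The contrapositive of premise 8 (O(seal_affidavit → vacate_premises)) is O(~vacate_premises → ~seal_affidavit), and O(~vacate_premises) is already established, so O(~seal_affidavit).
Premises 4, 7 do not contribute to this derivation.
Thus O(~seal_affidavit), which is F(seal_affidavit): seal_affidavit is forbidden.

Forbidden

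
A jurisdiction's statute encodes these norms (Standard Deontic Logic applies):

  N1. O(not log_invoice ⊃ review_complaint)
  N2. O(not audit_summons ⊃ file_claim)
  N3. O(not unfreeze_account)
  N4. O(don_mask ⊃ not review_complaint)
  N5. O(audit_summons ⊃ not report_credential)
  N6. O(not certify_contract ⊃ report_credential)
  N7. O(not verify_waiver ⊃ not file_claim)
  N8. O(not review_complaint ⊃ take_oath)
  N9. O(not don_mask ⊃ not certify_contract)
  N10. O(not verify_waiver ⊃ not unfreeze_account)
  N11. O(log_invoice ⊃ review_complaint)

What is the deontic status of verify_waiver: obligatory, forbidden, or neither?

Premises 1 and 11 cover both cases: O(not log_invoice ⊃ review_complaint) and O(log_invoice ⊃ review_complaint). Since not log_invoice ∨ log_invoice is a tautology, O(review_complaint) follows.
Premise 4, O(don_mask ⊃ not review_complaint), contraposes to O(review_complaint ⊃ not don_mask); with O(review_complaint) we get O(not don_mask).
Premise 9 is O(not don_mask ⊃ not certify_contract); since O(not don_mask), deontic closure gives O(not certify_contract).
Premise 6 is O(not certify_contract ⊃ report_credential); since O(not certify_contract), deontic closure gives O(report_credential).
Premise 5, O(audit_summons ⊃ not report_credential), contraposes to O(report_credential ⊃ not audit_summons); with O(report_credential) we get O(not audit_summons).
Applying K to premise 2 (O(not audit_summons ⊃ file_claim)) and O(not audit_summons) yields O(file_claim).
Premise 7 is O(not verify_waiver ⊃ not file_claim); contrapositively O(file_claim ⊃ verify_waiver). Since O(file_claim) holds, K gives O(verify_waiver).
Premises 3, 8, 10 do not contribute to this derivation.
Hence verify_waiver is obligatory.

Obligatory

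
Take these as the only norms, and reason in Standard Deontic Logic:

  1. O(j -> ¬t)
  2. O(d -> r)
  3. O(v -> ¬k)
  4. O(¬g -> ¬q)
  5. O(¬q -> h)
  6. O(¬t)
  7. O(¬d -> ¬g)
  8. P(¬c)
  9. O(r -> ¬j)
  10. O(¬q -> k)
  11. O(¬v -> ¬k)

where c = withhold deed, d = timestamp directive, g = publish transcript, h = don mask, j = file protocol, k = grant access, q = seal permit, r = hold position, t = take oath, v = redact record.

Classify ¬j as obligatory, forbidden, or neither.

Obligatory

Premises 3 and 11 cover both cases: O(v -> ¬k) and O(¬v -> ¬k). Since v ∨ ¬v is a tautology, O(¬k) follows.
Premise 10, O(¬q -> k), contraposes to O(¬k -> q); with O(¬k) we get O(q).
Premise 4 is O(¬g -> ¬q); contrapositively O(q -> g). Since O(q) holds, K gives O(g).
The contrapositive of premise 7 (O(¬d -> ¬g)) is O(g -> d), and O(g) is already established, so O(d).
From O(d) and premise 2, O(d -> r), we obtain O(r).
Applying K to premise 9 (O(r -> ¬j)) and O(r) yields O(¬j).
Premises 1, 5, 6, 8 do not contribute to this derivation.
Hence ¬j is obligatory.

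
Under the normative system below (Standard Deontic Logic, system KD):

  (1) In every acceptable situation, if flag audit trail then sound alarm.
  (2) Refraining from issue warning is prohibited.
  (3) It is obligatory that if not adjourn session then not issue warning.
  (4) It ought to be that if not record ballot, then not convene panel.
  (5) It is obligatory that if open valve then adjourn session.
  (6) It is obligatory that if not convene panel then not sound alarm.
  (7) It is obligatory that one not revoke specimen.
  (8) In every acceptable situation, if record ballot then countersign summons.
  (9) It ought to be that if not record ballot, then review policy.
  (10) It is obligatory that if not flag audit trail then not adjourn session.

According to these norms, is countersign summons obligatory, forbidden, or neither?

Premise 2, F(¬issue_warning), is equivalent to O(issue_warning).
Premise 3, O(¬adjourn_session → ¬issue_warning), contraposes to O(issue_warning → adjourn_session); with O(issue_warning) we get O(adjourn_session).
Premise 10, O(¬flag_audit_trail → ¬adjourn_session), contraposes to O(adjourn_session → flag_audit_trail); with O(adjourn_session) we get O(flag_audit_trail).
Applying K to premise 1 (O(flag_audit_trail → sound_alarm)) and O(flag_audit_trail) yields O(sound_alarm).
Premise 6, O(¬convene_panel → ¬sound_alarm), contraposes to O(sound_alarm → convene_panel); with O(sound_alarm) we get O(convene_panel).
The contrapositive of premise 4 (O(¬record_ballot → ¬convene_panel)) is O(convene_panel → record_ballot), and O(convene_panel) is already established, so O(record_ballot).
Applying K to premise 8 (O(record_ballot → countersign_summons)) and O(record_ballot) yields O(countersign_summons).
Premises 5, 7, 9 do not contribute to this derivation.
Hence countersign_summons is obligatory.

Obligatory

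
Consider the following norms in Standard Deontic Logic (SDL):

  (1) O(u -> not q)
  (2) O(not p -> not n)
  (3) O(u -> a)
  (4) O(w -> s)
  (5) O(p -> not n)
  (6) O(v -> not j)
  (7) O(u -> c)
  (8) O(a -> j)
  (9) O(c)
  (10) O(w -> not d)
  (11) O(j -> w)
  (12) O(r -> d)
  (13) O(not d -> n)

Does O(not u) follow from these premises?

Yes

Premises 2 and 5 cover both cases: O(not p -> not n) and O(p -> not n). Since not p ∨ p is a tautology, O(not n) follows.
Premise 13, O(not d -> n), contraposes to O(not n -> d); with O(not n) we get O(d).
Premise 10 is O(w -> not d); contrapositively O(d -> not w). Since O(d) holds, K gives O(not w).
Premise 11 is O(j -> w); contrapositively O(not w -> not j). Since O(not w) holds, K gives O(not j).
Premise 8 is O(a -> j); contrapositively O(not j -> not a). Since O(not j) holds, K gives O(not a).
Premise 3, O(u -> a), contraposes to O(not a -> not u); with O(not a) we get O(not u).
Premises 1, 4, 6, 7, 9, 12 do not contribute to this derivation.
So O(not u) follows.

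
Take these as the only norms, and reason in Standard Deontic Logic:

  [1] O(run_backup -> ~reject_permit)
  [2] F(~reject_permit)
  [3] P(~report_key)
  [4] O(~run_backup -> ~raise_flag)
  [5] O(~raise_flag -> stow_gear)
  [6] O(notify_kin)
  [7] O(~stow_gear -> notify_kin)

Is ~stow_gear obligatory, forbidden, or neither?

Premise 2, F(~reject_permit), is equivalent to O(reject_permit).
The contrapositive of premise 1 (O(run_backup -> ~reject_permit)) is O(reject_permit -> ~run_backup), and O(reject_permit) is already established, so O(~run_backup).
With premise 4, O(~run_backup -> ~raise_flag), the K-axiom yields O(~raise_flag).
Applying K to premise 5 (O(~raise_flag -> stow_gear)) and O(~raise_flag) yields O(stow_gear).
Premises 3, 6, 7 do not contribute to this derivation.
Thus O(stow_gear), which is F(~stow_gear): ~stow_gear is forbidden.

Forbidden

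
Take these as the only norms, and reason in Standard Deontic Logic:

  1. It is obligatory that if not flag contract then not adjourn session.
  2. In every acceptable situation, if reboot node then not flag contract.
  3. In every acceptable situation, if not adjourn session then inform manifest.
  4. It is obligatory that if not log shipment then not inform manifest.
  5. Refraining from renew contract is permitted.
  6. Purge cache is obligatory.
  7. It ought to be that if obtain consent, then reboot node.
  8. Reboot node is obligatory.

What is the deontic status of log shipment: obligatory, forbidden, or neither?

Obligatory

From premise 8 we have O(reboot_node).
From O(reboot_node) and premise 2, O(reboot_node → ¬flag_contract), we obtain O(¬flag_contract).
Applying K to premise 1 (O(¬flag_contract → ¬adjourn_session)) and O(¬flag_contract) yields O(¬adjourn_session).
With premise 3, O(¬adjourn_session → inform_manifest), the K-axiom yields O(inform_manifest).
Premise 4 is O(¬log_shipment → ¬inform_manifest); contrapositively O(inform_manifest → log_shipment). Since O(inform_manifest) holds, K gives O(log_shipment).
Premises 5, 6, 7 do not contribute to this derivation.
Hence log_shipment is obligatory.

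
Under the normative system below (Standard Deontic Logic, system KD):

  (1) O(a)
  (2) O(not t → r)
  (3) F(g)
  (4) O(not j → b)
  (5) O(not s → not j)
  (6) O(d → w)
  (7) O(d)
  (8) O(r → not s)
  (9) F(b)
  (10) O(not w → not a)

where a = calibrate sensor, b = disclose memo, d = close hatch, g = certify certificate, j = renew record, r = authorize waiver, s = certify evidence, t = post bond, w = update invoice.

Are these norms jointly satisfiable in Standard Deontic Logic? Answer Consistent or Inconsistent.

Consistent

Premise 10 is O(not w → not a), but O(not w) is not derivable from the premises, so it does not yield O(not a).
So O(not a) is not derivable, and the apparent clash with O(a) does not arise.
A world satisfying every obligation exists (e.g. a=true, b=false, d=true, g=false, j=true, r=false, s=true, t=true, w=true); no atom is both obligatory and forbidden, so the set is consistent.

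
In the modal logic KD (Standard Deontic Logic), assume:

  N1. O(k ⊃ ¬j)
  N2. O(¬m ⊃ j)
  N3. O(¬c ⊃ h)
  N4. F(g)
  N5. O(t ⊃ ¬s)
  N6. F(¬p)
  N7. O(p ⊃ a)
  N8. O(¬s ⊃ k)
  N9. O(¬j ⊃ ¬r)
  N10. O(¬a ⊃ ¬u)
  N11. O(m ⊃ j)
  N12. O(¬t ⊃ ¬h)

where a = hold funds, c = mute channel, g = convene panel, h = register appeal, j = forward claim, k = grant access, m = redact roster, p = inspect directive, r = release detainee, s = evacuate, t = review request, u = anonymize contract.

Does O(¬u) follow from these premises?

Premise 10 is O(¬a ⊃ ¬u), but O(¬a) is not derivable from the premises, so it does not yield O(¬u).
No other premise forces O(¬u). An ideal world satisfying every premise can still have ¬u false, so O(¬u) is not derivable.

No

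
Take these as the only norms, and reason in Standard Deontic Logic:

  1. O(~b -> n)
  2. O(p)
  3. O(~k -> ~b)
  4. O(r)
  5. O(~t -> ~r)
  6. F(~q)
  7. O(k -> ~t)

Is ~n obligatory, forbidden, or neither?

Premise 4 gives O(r).
Premise 5, O(~t -> ~r), contraposes to O(r -> t); with O(r) we get O(t).
Premise 7, O(k -> ~t), contraposes to O(t -> ~k); with O(t) we get O(~k).
Premise 3 is O(~k -> ~b); since O(~k), deontic closure gives O(~b).
Applying K to premise 1 (O(~b -> n)) and O(~b) yields O(n).
Premises 2, 6 do not contribute to this derivation.
Thus O(n), which is F(~n): ~n is forbidden.

Forbidden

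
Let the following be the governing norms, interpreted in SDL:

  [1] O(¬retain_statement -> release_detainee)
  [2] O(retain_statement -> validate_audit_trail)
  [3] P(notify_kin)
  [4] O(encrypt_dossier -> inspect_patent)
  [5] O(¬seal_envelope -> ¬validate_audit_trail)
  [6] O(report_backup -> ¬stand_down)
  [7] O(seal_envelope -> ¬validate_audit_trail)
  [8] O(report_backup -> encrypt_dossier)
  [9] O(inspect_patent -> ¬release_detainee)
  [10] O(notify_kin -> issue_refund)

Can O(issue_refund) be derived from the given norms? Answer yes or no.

Premise 10 is O(notify_kin -> issue_refund), but O(notify_kin) is not derivable from the premises (the permission P(notify_kin) asserts only ¬O(¬notify_kin), not O(notify_kin)), so it does not yield O(issue_refund).
No other premise forces O(issue_refund). An ideal world satisfying every premise can still have issue_refund false, so O(issue_refund) is not derivable.

No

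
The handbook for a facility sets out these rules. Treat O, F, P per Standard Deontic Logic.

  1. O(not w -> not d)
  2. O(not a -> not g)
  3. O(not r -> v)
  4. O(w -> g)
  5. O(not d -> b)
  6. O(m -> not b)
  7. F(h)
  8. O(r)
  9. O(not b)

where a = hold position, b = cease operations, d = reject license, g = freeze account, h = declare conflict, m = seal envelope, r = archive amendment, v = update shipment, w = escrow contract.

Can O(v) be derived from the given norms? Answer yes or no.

No

Premise 3 is O(not r -> v), but O(not r) is not derivable from the premises, so it does not yield O(v).
No other premise forces O(v). An ideal world satisfying every premise can still have v false, so O(v) is not derivable.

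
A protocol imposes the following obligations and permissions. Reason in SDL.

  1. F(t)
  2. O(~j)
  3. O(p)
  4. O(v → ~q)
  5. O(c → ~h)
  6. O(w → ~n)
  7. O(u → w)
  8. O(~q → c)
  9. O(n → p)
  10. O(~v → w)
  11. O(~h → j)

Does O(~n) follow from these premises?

Premise 2 states O(~j) outright.
Premise 11, O(~h → j), contraposes to O(~j → h); with O(~j) we get O(h).
Premise 5, O(c → ~h), contraposes to O(h → ~c); with O(h) we get O(~c).
Premise 8, O(~q → c), contraposes to O(~c → q); with O(~c) we get O(q).
Premise 4, O(v → ~q), contraposes to O(q → ~v); with O(q) we get O(~v).
With premise 10, O(~v → w), the K-axiom yields O(w).
From O(w) and premise 6, O(w → ~n), we obtain O(~n).
Premises 1, 3, 7, 9 do not contribute to this derivation.
So O(~n) follows.

Yes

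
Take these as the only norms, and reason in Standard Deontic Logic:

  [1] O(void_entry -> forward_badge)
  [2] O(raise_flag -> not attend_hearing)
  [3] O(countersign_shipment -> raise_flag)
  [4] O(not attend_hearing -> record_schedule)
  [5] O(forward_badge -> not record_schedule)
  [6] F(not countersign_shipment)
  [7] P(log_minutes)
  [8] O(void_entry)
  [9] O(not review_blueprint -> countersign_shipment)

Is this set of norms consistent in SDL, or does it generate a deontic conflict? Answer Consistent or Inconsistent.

Inconsistent

Premise 6 is F(not countersign_shipment), i.e. O(countersign_shipment).
Premise 3 is O(countersign_shipment -> raise_flag); since O(countersign_shipment), deontic closure gives O(raise_flag).
From O(raise_flag) and premise 2, O(raise_flag -> not attend_hearing), we obtain O(not attend_hearing).
Applying K to premise 4 (O(not attend_hearing -> record_schedule)) and O(not attend_hearing) yields O(record_schedule).
The contrapositive of premise 5 (O(forward_badge -> not record_schedule)) is O(record_schedule -> not forward_badge), and O(record_schedule) is already established, so O(not forward_badge).
Premise 1 is O(void_entry -> forward_badge); contrapositively O(not forward_badge -> not void_entry). Since O(not forward_badge) holds, K gives O(not void_entry).
However, premise 8 gives O(void_entry).
We now have both O(not void_entry) and O(void_entry) — void_entry is simultaneously obligatory and forbidden, violating the D-axiom.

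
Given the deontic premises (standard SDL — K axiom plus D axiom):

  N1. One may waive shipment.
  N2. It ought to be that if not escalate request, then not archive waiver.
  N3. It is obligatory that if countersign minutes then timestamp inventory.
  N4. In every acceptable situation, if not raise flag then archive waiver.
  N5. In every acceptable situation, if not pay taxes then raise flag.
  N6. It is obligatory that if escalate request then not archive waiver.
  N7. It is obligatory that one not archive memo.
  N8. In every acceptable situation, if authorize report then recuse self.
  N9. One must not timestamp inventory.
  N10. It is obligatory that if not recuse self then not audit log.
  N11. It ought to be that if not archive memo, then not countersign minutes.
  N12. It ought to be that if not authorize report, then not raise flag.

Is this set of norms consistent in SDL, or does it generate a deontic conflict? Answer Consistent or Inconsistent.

Consistent

Premise 3 is O(countersign_minutes → timestamp_inventory), but O(countersign_minutes) is not derivable from the premises, so it does not yield O(timestamp_inventory).
So O(timestamp_inventory) is not derivable, and the apparent clash with O(¬timestamp_inventory) does not arise.
A world satisfying every obligation exists (e.g. archive_memo=false, archive_waiver=false, audit_log=false, authorize_report=true, countersign_minutes=false, escalate_request=false, pay_taxes=false, raise_flag=true, recuse_self=true, timestamp_inventory=false, waive_shipment=false); no atom is both obligatory and forbidden, so the set is consistent.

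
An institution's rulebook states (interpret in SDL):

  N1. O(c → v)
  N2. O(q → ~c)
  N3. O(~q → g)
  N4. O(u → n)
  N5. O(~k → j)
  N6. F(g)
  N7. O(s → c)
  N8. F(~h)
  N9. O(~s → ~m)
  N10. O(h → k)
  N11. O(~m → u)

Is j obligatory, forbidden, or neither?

Premise 5 is O(~k → j), but O(~k) is not derivable from the premises, so it does not yield O(j).
No premise or chain of K-axiom applications forces O(j), and none forces O(~j). So j is neither obligatory nor forbidden under these norms.

Neither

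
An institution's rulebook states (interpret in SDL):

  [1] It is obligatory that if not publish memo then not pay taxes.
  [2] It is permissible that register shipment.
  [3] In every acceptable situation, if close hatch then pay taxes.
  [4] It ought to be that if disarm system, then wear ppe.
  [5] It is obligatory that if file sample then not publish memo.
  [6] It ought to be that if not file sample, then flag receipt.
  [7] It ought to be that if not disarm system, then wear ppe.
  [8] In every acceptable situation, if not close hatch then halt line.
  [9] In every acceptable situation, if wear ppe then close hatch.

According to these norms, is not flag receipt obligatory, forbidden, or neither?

Forbidden

By case analysis on disarm_system: premise 4 gives O(disarm_system → wear_ppe) and premise 7 gives O(¬disarm_system → wear_ppe), so O(wear_ppe) either way.
Premise 9 is O(wear_ppe → close_hatch); since O(wear_ppe), deontic closure gives O(close_hatch).
Applying K to premise 3 (O(close_hatch → pay_taxes)) and O(close_hatch) yields O(pay_taxes).
The contrapositive of premise 1 (O(¬publish_memo → ¬pay_taxes)) is O(pay_taxes → publish_memo), and O(pay_taxes) is already established, so O(publish_memo).
The contrapositive of premise 5 (O(file_sample → ¬publish_memo)) is O(publish_memo → ¬file_sample), and O(publish_memo) is already established, so O(¬file_sample).
Premise 6 is O(¬file_sample → flag_receipt); since O(¬file_sample), deontic closure gives O(flag_receipt).
Premises 2, 8 do not contribute to this derivation.
Thus O(flag_receipt), which is F(¬flag_receipt): ¬flag_receipt is forbidden.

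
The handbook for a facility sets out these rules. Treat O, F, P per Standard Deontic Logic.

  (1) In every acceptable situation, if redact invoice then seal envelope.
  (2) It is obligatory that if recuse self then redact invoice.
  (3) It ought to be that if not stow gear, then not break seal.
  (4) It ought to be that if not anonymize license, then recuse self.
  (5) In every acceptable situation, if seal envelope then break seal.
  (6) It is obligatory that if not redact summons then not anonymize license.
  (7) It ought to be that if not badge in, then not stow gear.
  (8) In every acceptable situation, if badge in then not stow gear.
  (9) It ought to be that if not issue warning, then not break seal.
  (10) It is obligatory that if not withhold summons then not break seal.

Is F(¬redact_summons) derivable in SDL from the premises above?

Yes

Premises 8 and 7 cover both cases: O(badge_in → ¬stow_gear) and O(¬badge_in → ¬stow_gear). Since badge_in ∨ ¬badge_in is a tautology, O(¬stow_gear) follows.
Premise 3 is O(¬stow_gear → ¬break_seal); since O(¬stow_gear), deontic closure gives O(¬break_seal).
Premise 5, O(seal_envelope → break_seal), contraposes to O(¬break_seal → ¬seal_envelope); with O(¬break_seal) we get O(¬seal_envelope).
Premise 1, O(redact_invoice → seal_envelope), contraposes to O(¬seal_envelope → ¬redact_invoice); with O(¬seal_envelope) we get O(¬redact_invoice).
Premise 2, O(recuse_self → redact_invoice), contraposes to O(¬redact_invoice → ¬recuse_self); with O(¬redact_invoice) we get O(¬recuse_self).
Premise 4, O(¬anonymize_license → recuse_self), contraposes to O(¬recuse_self → anonymize_license); with O(¬recuse_self) we get O(anonymize_license).
The contrapositive of premise 6 (O(¬redact_summons → ¬anonymize_license)) is O(anonymize_license → redact_summons), and O(anonymize_license) is already established, so O(redact_summons).
Premises 9, 10 do not contribute to this derivation.
So O(redact_summons) holds, i.e. F(¬redact_summons). The claim follows.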